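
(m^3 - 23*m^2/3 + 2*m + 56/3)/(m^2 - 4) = (3*m^2 - 17*m - 28)/(3*(m + 2))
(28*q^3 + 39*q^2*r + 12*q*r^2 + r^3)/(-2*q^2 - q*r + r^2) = (-28*q^2 - 11*q*r - r^2)/(2*q - r)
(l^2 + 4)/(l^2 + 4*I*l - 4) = (l - 2*I)/(l + 2*I)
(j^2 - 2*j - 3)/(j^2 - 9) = (j + 1)/(j + 3)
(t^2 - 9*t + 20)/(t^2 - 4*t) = (t - 5)/t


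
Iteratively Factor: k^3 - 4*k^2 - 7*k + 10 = (k - 1)*(k^2 - 3*k - 10) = (k - 1)*(k + 2)*(k - 5)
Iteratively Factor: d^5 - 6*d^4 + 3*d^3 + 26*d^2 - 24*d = (d + 2)*(d^4 - 8*d^3 + 19*d^2 - 12*d) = (d - 4)*(d + 2)*(d^3 - 4*d^2 + 3*d) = (d - 4)*(d - 3)*(d + 2)*(d^2 - d) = d*(d - 4)*(d - 3)*(d + 2)*(d - 1)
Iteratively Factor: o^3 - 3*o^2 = (o)*(o^2 - 3*o) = o^2*(o - 3)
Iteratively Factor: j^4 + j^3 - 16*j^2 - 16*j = (j + 4)*(j^3 - 3*j^2 - 4*j) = (j - 4)*(j + 4)*(j^2 + j) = (j - 4)*(j + 1)*(j + 4)*(j)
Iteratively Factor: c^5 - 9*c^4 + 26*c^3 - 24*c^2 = (c - 3)*(c^4 - 6*c^3 + 8*c^2) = c*(c - 3)*(c^3 - 6*c^2 + 8*c) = c^2*(c - 3)*(c^2 - 6*c + 8) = c^2*(c - 4)*(c - 3)*(c - 2)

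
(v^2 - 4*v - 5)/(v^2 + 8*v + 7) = (v - 5)/(v + 7)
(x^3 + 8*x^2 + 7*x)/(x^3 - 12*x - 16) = x*(x^2 + 8*x + 7)/(x^3 - 12*x - 16)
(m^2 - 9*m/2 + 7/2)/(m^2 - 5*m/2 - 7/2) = (m - 1)/(m + 1)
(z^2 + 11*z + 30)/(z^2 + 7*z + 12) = (z^2 + 11*z + 30)/(z^2 + 7*z + 12)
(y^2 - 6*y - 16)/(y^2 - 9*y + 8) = (y + 2)/(y - 1)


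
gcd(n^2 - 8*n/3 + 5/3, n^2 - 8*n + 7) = n - 1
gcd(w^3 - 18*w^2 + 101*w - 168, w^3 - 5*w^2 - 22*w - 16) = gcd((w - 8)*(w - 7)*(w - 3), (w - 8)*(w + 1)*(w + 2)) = w - 8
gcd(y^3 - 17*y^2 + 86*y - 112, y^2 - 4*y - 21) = y - 7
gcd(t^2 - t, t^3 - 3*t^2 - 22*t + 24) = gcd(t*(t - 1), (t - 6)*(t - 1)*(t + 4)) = t - 1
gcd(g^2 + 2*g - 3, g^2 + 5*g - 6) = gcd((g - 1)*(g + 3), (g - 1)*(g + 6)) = g - 1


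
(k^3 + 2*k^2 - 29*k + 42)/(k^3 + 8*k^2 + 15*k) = (k^3 + 2*k^2 - 29*k + 42)/(k*(k^2 + 8*k + 15))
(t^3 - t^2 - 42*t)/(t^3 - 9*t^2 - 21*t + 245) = t*(t + 6)/(t^2 - 2*t - 35)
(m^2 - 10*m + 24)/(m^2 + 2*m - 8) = (m^2 - 10*m + 24)/(m^2 + 2*m - 8)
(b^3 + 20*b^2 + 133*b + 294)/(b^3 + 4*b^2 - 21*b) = (b^2 + 13*b + 42)/(b*(b - 3))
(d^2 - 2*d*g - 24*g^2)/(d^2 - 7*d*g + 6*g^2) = (d + 4*g)/(d - g)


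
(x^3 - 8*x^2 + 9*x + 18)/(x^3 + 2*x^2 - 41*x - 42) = (x - 3)/(x + 7)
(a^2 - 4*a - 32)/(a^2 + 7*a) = (a^2 - 4*a - 32)/(a*(a + 7))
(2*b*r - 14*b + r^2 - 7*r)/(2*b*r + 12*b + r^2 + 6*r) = (r - 7)/(r + 6)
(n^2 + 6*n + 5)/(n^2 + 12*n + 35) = (n + 1)/(n + 7)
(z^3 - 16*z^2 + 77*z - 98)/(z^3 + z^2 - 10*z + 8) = (z^2 - 14*z + 49)/(z^2 + 3*z - 4)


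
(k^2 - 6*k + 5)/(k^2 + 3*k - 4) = (k - 5)/(k + 4)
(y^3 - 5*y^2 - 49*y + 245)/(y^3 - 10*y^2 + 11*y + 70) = (y + 7)/(y + 2)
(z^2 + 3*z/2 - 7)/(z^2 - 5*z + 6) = (z + 7/2)/(z - 3)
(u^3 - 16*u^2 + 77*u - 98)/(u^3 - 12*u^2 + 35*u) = (u^2 - 9*u + 14)/(u*(u - 5))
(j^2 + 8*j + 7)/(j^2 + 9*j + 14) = (j + 1)/(j + 2)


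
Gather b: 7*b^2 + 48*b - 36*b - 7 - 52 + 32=7*b^2 + 12*b - 27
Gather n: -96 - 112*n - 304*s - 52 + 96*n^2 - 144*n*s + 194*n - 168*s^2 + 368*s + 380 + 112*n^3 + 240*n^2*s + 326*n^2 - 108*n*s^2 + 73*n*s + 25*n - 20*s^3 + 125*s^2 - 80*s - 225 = 112*n^3 + n^2*(240*s + 422) + n*(-108*s^2 - 71*s + 107) - 20*s^3 - 43*s^2 - 16*s + 7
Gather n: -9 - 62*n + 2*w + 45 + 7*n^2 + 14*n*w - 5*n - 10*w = 7*n^2 + n*(14*w - 67) - 8*w + 36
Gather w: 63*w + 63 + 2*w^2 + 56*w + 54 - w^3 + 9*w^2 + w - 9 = -w^3 + 11*w^2 + 120*w + 108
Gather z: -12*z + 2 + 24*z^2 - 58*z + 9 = 24*z^2 - 70*z + 11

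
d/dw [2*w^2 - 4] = 4*w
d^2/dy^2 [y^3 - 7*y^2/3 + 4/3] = 6*y - 14/3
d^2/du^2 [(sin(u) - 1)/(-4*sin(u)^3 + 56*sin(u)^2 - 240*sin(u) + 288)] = (sin(u)^5 - 3*sin(u)^4/4 - 19*sin(u)^3 + 41*sin(u)^2 + 8*sin(u) - 24)/((sin(u) - 6)^4*(sin(u) - 2)^3)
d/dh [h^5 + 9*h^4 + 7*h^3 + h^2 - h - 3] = 5*h^4 + 36*h^3 + 21*h^2 + 2*h - 1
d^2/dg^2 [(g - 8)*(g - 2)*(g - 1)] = 6*g - 22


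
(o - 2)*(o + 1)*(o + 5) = o^3 + 4*o^2 - 7*o - 10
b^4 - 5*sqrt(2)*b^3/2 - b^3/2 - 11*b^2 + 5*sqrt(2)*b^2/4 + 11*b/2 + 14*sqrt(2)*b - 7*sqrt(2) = (b - 1/2)*(b - 7*sqrt(2)/2)*(b - sqrt(2))*(b + 2*sqrt(2))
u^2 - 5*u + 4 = (u - 4)*(u - 1)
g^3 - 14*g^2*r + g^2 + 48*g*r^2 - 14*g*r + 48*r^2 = (g + 1)*(g - 8*r)*(g - 6*r)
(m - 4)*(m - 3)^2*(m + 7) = m^4 - 3*m^3 - 37*m^2 + 195*m - 252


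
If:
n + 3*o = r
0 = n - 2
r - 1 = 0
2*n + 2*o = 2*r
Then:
No Solution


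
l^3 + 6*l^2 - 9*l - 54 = (l - 3)*(l + 3)*(l + 6)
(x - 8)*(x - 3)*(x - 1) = x^3 - 12*x^2 + 35*x - 24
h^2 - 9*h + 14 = (h - 7)*(h - 2)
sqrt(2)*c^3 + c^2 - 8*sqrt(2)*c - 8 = (c - 2*sqrt(2))*(c + 2*sqrt(2))*(sqrt(2)*c + 1)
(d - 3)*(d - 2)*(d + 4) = d^3 - d^2 - 14*d + 24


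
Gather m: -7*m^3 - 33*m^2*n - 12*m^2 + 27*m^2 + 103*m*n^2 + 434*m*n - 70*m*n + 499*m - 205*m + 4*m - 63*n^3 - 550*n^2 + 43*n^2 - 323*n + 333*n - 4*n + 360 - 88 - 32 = -7*m^3 + m^2*(15 - 33*n) + m*(103*n^2 + 364*n + 298) - 63*n^3 - 507*n^2 + 6*n + 240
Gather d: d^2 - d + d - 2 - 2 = d^2 - 4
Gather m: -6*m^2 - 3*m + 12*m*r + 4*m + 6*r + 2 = -6*m^2 + m*(12*r + 1) + 6*r + 2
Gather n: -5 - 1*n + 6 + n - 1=0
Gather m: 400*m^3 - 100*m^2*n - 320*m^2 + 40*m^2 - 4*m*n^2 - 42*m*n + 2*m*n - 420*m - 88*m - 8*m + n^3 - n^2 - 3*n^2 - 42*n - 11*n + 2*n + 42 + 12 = 400*m^3 + m^2*(-100*n - 280) + m*(-4*n^2 - 40*n - 516) + n^3 - 4*n^2 - 51*n + 54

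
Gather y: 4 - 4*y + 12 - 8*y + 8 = 24 - 12*y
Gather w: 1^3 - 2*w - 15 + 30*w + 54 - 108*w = 40 - 80*w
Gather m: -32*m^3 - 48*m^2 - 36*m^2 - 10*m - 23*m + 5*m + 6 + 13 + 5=-32*m^3 - 84*m^2 - 28*m + 24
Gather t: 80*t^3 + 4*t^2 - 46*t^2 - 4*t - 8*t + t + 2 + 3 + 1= 80*t^3 - 42*t^2 - 11*t + 6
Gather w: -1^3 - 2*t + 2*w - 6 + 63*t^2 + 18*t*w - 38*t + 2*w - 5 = 63*t^2 - 40*t + w*(18*t + 4) - 12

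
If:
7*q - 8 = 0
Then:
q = 8/7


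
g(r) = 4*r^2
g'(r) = 8*r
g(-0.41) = 0.67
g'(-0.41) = -3.28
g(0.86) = 2.96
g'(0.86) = 6.88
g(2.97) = 35.28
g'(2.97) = 23.76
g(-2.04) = 16.65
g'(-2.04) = -16.32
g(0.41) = 0.67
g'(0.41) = 3.28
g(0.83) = 2.76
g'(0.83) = 6.64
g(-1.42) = 8.07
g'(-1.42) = -11.36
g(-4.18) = 69.89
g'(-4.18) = -33.44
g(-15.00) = 900.00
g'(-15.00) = -120.00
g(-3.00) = 36.00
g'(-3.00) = -24.00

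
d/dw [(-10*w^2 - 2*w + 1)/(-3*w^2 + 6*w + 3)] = 2*(-11*w^2 - 9*w - 2)/(3*(w^4 - 4*w^3 + 2*w^2 + 4*w + 1))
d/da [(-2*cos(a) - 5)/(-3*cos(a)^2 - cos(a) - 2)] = (-6*sin(a)^2 + 30*cos(a) + 7)*sin(a)/(3*cos(a)^2 + cos(a) + 2)^2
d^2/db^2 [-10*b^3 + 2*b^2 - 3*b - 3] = 4 - 60*b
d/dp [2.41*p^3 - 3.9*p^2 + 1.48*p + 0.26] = 7.23*p^2 - 7.8*p + 1.48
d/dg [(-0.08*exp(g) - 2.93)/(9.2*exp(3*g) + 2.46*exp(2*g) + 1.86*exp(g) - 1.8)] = (1.472*exp(3*g) + 81.0648*exp(2*g) + 14.4156*exp(g) + 5.5938)*exp(g)/(84.64*exp(6*g) + 45.264*exp(5*g) + 40.2756*exp(4*g) - 23.9688*exp(3*g) - 5.3964*exp(2*g) - 6.696*exp(g) + 3.24)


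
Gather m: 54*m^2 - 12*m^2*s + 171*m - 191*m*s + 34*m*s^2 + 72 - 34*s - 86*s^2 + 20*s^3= m^2*(54 - 12*s) + m*(34*s^2 - 191*s + 171) + 20*s^3 - 86*s^2 - 34*s + 72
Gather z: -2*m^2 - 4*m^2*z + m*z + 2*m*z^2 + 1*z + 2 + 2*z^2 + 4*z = -2*m^2 + z^2*(2*m + 2) + z*(-4*m^2 + m + 5) + 2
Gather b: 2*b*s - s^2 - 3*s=2*b*s - s^2 - 3*s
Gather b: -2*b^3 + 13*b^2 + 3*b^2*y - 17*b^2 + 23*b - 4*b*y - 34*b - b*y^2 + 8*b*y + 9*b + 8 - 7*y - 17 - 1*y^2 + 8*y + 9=-2*b^3 + b^2*(3*y - 4) + b*(-y^2 + 4*y - 2) - y^2 + y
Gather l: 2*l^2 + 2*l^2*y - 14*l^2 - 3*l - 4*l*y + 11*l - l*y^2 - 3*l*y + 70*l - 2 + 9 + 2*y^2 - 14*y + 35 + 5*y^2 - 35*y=l^2*(2*y - 12) + l*(-y^2 - 7*y + 78) + 7*y^2 - 49*y + 42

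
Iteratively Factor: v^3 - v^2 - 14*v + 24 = (v + 4)*(v^2 - 5*v + 6) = (v - 3)*(v + 4)*(v - 2)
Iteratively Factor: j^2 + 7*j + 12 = (j + 4)*(j + 3)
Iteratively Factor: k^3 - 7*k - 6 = (k - 3)*(k^2 + 3*k + 2) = (k - 3)*(k + 2)*(k + 1)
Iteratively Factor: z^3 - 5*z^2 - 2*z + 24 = (z - 4)*(z^2 - z - 6) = (z - 4)*(z + 2)*(z - 3)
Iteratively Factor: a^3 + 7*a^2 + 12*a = (a + 3)*(a^2 + 4*a) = (a + 3)*(a + 4)*(a)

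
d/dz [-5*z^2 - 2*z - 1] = -10*z - 2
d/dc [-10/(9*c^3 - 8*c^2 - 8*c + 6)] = 10*(27*c^2 - 16*c - 8)/(9*c^3 - 8*c^2 - 8*c + 6)^2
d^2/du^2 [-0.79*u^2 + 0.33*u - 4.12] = -1.58000000000000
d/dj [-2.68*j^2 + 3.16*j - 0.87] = 3.16 - 5.36*j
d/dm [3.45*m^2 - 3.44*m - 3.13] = 6.9*m - 3.44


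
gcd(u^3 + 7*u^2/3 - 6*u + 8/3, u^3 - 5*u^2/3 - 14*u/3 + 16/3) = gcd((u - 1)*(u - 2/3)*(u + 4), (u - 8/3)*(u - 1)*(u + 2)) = u - 1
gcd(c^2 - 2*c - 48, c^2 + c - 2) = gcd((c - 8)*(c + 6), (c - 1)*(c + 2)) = 1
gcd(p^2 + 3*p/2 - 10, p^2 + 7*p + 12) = p + 4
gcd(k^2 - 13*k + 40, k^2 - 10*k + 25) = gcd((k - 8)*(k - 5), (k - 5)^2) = k - 5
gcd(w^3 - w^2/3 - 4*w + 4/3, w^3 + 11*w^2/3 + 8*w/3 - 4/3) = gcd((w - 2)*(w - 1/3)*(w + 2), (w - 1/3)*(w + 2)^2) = w^2 + 5*w/3 - 2/3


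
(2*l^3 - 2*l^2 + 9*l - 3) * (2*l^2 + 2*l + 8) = 4*l^5 + 30*l^3 - 4*l^2 + 66*l - 24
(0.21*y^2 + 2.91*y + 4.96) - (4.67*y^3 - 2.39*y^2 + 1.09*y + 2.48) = -4.67*y^3 + 2.6*y^2 + 1.82*y + 2.48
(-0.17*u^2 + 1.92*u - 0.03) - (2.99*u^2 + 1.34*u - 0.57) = -3.16*u^2 + 0.58*u + 0.54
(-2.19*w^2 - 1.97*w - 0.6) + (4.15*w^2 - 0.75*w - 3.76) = 1.96*w^2 - 2.72*w - 4.36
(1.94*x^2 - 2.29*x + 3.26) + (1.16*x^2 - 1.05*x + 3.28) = 3.1*x^2 - 3.34*x + 6.54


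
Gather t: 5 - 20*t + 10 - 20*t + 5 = 20 - 40*t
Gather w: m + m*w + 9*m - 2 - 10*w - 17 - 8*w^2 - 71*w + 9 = 10*m - 8*w^2 + w*(m - 81) - 10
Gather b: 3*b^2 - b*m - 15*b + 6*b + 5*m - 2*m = 3*b^2 + b*(-m - 9) + 3*m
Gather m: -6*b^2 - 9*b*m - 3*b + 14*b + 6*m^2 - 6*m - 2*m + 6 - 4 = -6*b^2 + 11*b + 6*m^2 + m*(-9*b - 8) + 2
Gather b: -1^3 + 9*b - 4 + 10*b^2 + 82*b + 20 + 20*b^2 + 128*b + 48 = 30*b^2 + 219*b + 63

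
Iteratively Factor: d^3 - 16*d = (d + 4)*(d^2 - 4*d) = d*(d + 4)*(d - 4)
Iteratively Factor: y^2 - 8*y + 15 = (y - 5)*(y - 3)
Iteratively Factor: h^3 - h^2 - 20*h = (h)*(h^2 - h - 20) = h*(h + 4)*(h - 5)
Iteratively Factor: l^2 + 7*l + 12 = (l + 4)*(l + 3)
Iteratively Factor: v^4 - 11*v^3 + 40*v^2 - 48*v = (v)*(v^3 - 11*v^2 + 40*v - 48) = v*(v - 3)*(v^2 - 8*v + 16) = v*(v - 4)*(v - 3)*(v - 4)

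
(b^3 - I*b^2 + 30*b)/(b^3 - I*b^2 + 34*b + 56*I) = b*(b^2 - I*b + 30)/(b^3 - I*b^2 + 34*b + 56*I)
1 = 1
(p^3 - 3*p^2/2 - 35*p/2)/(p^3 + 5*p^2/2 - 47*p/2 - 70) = p/(p + 4)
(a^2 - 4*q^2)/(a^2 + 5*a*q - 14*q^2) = (a + 2*q)/(a + 7*q)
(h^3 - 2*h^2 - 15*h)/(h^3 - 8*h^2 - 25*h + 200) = h*(h + 3)/(h^2 - 3*h - 40)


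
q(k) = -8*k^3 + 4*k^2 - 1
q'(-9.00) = -2016.00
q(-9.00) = 6155.00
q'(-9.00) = -2016.00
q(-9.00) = 6155.00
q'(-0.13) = -1.45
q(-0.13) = -0.91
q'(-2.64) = -188.39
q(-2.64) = 174.08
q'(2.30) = -108.56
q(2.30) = -77.18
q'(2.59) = -140.27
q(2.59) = -113.16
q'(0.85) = -10.54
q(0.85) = -3.02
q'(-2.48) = -167.45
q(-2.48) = 145.63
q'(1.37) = -34.09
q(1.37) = -14.06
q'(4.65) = -481.74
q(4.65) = -718.87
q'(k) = -24*k^2 + 8*k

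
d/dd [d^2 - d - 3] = 2*d - 1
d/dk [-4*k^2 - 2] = -8*k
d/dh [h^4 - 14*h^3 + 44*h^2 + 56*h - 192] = 4*h^3 - 42*h^2 + 88*h + 56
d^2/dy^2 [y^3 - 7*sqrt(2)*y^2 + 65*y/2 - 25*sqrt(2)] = 6*y - 14*sqrt(2)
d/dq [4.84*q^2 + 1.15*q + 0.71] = 9.68*q + 1.15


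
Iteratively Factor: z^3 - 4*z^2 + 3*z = (z)*(z^2 - 4*z + 3) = z*(z - 3)*(z - 1)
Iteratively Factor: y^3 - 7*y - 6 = (y - 3)*(y^2 + 3*y + 2) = (y - 3)*(y + 1)*(y + 2)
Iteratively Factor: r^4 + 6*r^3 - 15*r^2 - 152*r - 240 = (r - 5)*(r^3 + 11*r^2 + 40*r + 48) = (r - 5)*(r + 4)*(r^2 + 7*r + 12) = (r - 5)*(r + 3)*(r + 4)*(r + 4)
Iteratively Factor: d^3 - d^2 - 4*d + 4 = (d + 2)*(d^2 - 3*d + 2) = (d - 2)*(d + 2)*(d - 1)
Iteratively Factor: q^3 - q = (q + 1)*(q^2 - q) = q*(q + 1)*(q - 1)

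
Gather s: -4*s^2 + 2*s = -4*s^2 + 2*s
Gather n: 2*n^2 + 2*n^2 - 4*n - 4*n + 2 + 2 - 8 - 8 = 4*n^2 - 8*n - 12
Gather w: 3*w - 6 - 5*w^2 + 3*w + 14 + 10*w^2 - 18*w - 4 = 5*w^2 - 12*w + 4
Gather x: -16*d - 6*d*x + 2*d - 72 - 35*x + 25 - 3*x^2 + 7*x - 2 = -14*d - 3*x^2 + x*(-6*d - 28) - 49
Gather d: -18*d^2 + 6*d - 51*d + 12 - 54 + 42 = -18*d^2 - 45*d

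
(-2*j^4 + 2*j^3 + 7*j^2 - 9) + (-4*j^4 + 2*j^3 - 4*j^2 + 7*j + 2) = -6*j^4 + 4*j^3 + 3*j^2 + 7*j - 7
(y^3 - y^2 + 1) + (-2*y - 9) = y^3 - y^2 - 2*y - 8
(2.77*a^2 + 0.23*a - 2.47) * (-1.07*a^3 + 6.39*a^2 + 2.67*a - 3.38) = -2.9639*a^5 + 17.4542*a^4 + 11.5085*a^3 - 24.5318*a^2 - 7.3723*a + 8.3486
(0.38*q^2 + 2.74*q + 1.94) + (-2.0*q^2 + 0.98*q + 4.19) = -1.62*q^2 + 3.72*q + 6.13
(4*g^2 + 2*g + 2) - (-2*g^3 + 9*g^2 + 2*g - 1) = 2*g^3 - 5*g^2 + 3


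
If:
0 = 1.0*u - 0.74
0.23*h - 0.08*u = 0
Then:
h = 0.26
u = 0.74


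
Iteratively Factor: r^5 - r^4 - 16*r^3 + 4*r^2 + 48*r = (r)*(r^4 - r^3 - 16*r^2 + 4*r + 48) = r*(r - 4)*(r^3 + 3*r^2 - 4*r - 12) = r*(r - 4)*(r - 2)*(r^2 + 5*r + 6) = r*(r - 4)*(r - 2)*(r + 3)*(r + 2)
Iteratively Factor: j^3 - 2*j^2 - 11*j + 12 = (j - 1)*(j^2 - j - 12) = (j - 4)*(j - 1)*(j + 3)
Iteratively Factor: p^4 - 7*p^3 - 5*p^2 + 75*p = (p - 5)*(p^3 - 2*p^2 - 15*p) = p*(p - 5)*(p^2 - 2*p - 15) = p*(p - 5)^2*(p + 3)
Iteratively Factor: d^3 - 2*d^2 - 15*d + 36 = (d - 3)*(d^2 + d - 12) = (d - 3)^2*(d + 4)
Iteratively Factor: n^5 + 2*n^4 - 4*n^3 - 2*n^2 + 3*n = (n + 1)*(n^4 + n^3 - 5*n^2 + 3*n) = (n + 1)*(n + 3)*(n^3 - 2*n^2 + n) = n*(n + 1)*(n + 3)*(n^2 - 2*n + 1) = n*(n - 1)*(n + 1)*(n + 3)*(n - 1)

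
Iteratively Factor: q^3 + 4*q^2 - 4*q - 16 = (q + 4)*(q^2 - 4) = (q - 2)*(q + 4)*(q + 2)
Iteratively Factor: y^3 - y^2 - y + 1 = (y - 1)*(y^2 - 1) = (y - 1)*(y + 1)*(y - 1)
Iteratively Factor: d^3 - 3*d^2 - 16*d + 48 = (d + 4)*(d^2 - 7*d + 12) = (d - 4)*(d + 4)*(d - 3)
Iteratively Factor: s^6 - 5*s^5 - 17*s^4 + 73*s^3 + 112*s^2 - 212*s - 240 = (s + 3)*(s^5 - 8*s^4 + 7*s^3 + 52*s^2 - 44*s - 80) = (s - 5)*(s + 3)*(s^4 - 3*s^3 - 8*s^2 + 12*s + 16) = (s - 5)*(s + 2)*(s + 3)*(s^3 - 5*s^2 + 2*s + 8) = (s - 5)*(s - 4)*(s + 2)*(s + 3)*(s^2 - s - 2) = (s - 5)*(s - 4)*(s - 2)*(s + 2)*(s + 3)*(s + 1)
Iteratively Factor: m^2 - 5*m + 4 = (m - 1)*(m - 4)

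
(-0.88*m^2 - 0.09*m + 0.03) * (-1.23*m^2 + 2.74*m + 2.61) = 1.0824*m^4 - 2.3005*m^3 - 2.5803*m^2 - 0.1527*m + 0.0783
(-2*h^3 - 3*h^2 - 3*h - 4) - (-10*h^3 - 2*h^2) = 8*h^3 - h^2 - 3*h - 4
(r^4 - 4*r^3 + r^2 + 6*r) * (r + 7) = r^5 + 3*r^4 - 27*r^3 + 13*r^2 + 42*r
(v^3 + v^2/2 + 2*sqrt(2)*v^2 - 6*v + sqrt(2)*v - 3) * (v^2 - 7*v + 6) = v^5 - 13*v^4/2 + 2*sqrt(2)*v^4 - 13*sqrt(2)*v^3 - 7*v^3/2 + 5*sqrt(2)*v^2 + 42*v^2 - 15*v + 6*sqrt(2)*v - 18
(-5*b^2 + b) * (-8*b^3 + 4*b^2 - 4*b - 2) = 40*b^5 - 28*b^4 + 24*b^3 + 6*b^2 - 2*b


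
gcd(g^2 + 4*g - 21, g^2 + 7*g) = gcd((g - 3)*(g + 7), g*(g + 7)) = g + 7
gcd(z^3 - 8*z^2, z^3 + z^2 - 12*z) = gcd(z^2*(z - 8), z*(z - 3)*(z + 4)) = z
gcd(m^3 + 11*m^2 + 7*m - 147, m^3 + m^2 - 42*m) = m + 7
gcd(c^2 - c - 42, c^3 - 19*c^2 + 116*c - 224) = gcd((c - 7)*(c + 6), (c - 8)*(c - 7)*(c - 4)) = c - 7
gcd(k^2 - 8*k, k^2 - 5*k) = k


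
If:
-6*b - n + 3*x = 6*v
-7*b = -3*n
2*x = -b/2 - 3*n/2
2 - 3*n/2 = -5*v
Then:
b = 18/139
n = 42/139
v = -43/139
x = -36/139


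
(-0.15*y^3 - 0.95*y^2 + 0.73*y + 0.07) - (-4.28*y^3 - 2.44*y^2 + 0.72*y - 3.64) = 4.13*y^3 + 1.49*y^2 + 0.01*y + 3.71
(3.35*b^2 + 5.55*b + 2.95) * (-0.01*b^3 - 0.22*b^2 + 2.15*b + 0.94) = -0.0335*b^5 - 0.7925*b^4 + 5.952*b^3 + 14.4325*b^2 + 11.5595*b + 2.773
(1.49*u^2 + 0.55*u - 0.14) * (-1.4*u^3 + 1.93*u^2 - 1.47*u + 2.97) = -2.086*u^5 + 2.1057*u^4 - 0.9328*u^3 + 3.3466*u^2 + 1.8393*u - 0.4158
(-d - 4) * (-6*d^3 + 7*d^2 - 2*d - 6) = 6*d^4 + 17*d^3 - 26*d^2 + 14*d + 24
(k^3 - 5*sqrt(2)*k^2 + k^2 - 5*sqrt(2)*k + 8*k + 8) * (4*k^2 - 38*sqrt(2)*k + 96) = 4*k^5 - 58*sqrt(2)*k^4 + 4*k^4 - 58*sqrt(2)*k^3 + 508*k^3 - 784*sqrt(2)*k^2 + 508*k^2 - 784*sqrt(2)*k + 768*k + 768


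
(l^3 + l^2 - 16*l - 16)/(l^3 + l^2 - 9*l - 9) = (l^2 - 16)/(l^2 - 9)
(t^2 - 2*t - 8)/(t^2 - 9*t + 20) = (t + 2)/(t - 5)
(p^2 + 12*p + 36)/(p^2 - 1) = (p^2 + 12*p + 36)/(p^2 - 1)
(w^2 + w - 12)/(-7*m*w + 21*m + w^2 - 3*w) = (w + 4)/(-7*m + w)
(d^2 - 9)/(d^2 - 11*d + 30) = (d^2 - 9)/(d^2 - 11*d + 30)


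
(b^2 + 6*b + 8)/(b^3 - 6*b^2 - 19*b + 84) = (b + 2)/(b^2 - 10*b + 21)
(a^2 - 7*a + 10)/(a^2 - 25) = (a - 2)/(a + 5)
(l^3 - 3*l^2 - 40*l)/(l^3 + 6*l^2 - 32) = l*(l^2 - 3*l - 40)/(l^3 + 6*l^2 - 32)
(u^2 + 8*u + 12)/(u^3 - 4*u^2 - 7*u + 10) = (u + 6)/(u^2 - 6*u + 5)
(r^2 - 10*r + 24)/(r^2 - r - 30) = (r - 4)/(r + 5)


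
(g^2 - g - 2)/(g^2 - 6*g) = (g^2 - g - 2)/(g*(g - 6))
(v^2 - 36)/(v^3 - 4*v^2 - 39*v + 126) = (v - 6)/(v^2 - 10*v + 21)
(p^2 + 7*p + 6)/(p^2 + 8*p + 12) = (p + 1)/(p + 2)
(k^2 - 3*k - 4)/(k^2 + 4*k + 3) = (k - 4)/(k + 3)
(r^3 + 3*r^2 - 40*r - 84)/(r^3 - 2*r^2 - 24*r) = (r^2 + 9*r + 14)/(r*(r + 4))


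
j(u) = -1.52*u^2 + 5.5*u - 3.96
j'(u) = 5.5 - 3.04*u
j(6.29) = -29.50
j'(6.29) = -13.62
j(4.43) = -9.42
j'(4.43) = -7.97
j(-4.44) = -58.34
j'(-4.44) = 19.00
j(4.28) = -8.26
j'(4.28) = -7.51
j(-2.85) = -31.98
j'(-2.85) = 14.16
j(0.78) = -0.59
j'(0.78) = 3.13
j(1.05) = 0.14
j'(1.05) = 2.31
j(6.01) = -25.81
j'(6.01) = -12.77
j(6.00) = -25.68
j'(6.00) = -12.74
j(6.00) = -25.68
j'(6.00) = -12.74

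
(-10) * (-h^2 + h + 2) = 10*h^2 - 10*h - 20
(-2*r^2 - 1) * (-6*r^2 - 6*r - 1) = 12*r^4 + 12*r^3 + 8*r^2 + 6*r + 1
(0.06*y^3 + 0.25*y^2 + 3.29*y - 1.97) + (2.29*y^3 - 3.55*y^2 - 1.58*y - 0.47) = 2.35*y^3 - 3.3*y^2 + 1.71*y - 2.44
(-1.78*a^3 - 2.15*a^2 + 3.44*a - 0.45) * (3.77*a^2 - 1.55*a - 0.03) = -6.7106*a^5 - 5.3465*a^4 + 16.3547*a^3 - 6.964*a^2 + 0.5943*a + 0.0135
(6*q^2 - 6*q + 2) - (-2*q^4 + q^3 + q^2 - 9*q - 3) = 2*q^4 - q^3 + 5*q^2 + 3*q + 5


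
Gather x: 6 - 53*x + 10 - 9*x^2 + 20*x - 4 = -9*x^2 - 33*x + 12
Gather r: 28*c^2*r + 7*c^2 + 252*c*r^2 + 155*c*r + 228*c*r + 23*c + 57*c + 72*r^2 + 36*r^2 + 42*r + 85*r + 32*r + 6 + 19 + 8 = 7*c^2 + 80*c + r^2*(252*c + 108) + r*(28*c^2 + 383*c + 159) + 33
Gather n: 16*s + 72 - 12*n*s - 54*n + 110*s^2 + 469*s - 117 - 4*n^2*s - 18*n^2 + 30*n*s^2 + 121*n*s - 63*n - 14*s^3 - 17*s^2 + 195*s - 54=n^2*(-4*s - 18) + n*(30*s^2 + 109*s - 117) - 14*s^3 + 93*s^2 + 680*s - 99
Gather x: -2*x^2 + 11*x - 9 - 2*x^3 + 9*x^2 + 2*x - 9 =-2*x^3 + 7*x^2 + 13*x - 18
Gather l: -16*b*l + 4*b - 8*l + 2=4*b + l*(-16*b - 8) + 2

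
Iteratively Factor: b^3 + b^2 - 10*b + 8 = (b - 1)*(b^2 + 2*b - 8) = (b - 1)*(b + 4)*(b - 2)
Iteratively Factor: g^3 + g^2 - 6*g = (g)*(g^2 + g - 6) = g*(g - 2)*(g + 3)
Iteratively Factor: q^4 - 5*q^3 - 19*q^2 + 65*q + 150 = (q + 2)*(q^3 - 7*q^2 - 5*q + 75) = (q - 5)*(q + 2)*(q^2 - 2*q - 15) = (q - 5)*(q + 2)*(q + 3)*(q - 5)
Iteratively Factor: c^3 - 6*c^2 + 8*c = (c - 4)*(c^2 - 2*c) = (c - 4)*(c - 2)*(c)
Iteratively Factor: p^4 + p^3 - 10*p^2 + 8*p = (p)*(p^3 + p^2 - 10*p + 8) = p*(p - 2)*(p^2 + 3*p - 4) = p*(p - 2)*(p + 4)*(p - 1)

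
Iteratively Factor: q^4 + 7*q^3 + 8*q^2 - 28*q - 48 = (q + 3)*(q^3 + 4*q^2 - 4*q - 16) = (q - 2)*(q + 3)*(q^2 + 6*q + 8) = (q - 2)*(q + 3)*(q + 4)*(q + 2)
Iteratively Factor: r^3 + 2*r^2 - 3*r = (r - 1)*(r^2 + 3*r) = (r - 1)*(r + 3)*(r)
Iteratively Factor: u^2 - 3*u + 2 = (u - 1)*(u - 2)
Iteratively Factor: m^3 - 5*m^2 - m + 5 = (m - 1)*(m^2 - 4*m - 5) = (m - 1)*(m + 1)*(m - 5)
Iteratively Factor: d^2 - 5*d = (d)*(d - 5)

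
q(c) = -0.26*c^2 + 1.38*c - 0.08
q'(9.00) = -3.30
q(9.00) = -8.72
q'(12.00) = -4.86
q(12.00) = -20.96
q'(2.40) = 0.13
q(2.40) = 1.73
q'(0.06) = 1.35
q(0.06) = 0.00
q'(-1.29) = 2.05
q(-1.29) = -2.29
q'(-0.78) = 1.79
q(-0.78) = -1.31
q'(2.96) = -0.16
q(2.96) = 1.73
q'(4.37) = -0.89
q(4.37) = 0.99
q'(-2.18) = 2.51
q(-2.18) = -4.32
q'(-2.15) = 2.50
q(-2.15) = -4.25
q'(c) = 1.38 - 0.52*c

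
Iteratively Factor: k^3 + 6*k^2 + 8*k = (k + 2)*(k^2 + 4*k) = k*(k + 2)*(k + 4)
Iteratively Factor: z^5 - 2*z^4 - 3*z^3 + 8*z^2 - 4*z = (z)*(z^4 - 2*z^3 - 3*z^2 + 8*z - 4) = z*(z - 2)*(z^3 - 3*z + 2) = z*(z - 2)*(z - 1)*(z^2 + z - 2) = z*(z - 2)*(z - 1)^2*(z + 2)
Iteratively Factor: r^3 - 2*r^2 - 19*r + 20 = (r + 4)*(r^2 - 6*r + 5) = (r - 1)*(r + 4)*(r - 5)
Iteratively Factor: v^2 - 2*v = (v - 2)*(v)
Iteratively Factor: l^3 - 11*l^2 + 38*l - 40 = (l - 5)*(l^2 - 6*l + 8) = (l - 5)*(l - 4)*(l - 2)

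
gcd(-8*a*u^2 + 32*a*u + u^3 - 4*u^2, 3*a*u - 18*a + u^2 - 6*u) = 1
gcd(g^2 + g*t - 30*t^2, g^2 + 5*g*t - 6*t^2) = g + 6*t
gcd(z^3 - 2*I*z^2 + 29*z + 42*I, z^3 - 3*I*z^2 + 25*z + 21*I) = z^2 - 4*I*z + 21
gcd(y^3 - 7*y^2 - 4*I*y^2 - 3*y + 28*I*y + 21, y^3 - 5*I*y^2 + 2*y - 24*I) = y - 3*I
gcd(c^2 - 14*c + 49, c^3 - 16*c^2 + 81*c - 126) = c - 7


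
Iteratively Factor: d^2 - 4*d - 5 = (d - 5)*(d + 1)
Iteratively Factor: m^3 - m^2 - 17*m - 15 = (m + 3)*(m^2 - 4*m - 5) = (m + 1)*(m + 3)*(m - 5)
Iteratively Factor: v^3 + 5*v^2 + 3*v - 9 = (v - 1)*(v^2 + 6*v + 9) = (v - 1)*(v + 3)*(v + 3)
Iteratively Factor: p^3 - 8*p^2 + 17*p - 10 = (p - 1)*(p^2 - 7*p + 10) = (p - 2)*(p - 1)*(p - 5)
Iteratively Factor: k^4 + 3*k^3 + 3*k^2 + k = (k + 1)*(k^3 + 2*k^2 + k) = (k + 1)^2*(k^2 + k) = k*(k + 1)^2*(k + 1)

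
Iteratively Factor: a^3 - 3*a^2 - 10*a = (a - 5)*(a^2 + 2*a) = a*(a - 5)*(a + 2)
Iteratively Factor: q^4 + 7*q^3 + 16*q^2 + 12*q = (q + 3)*(q^3 + 4*q^2 + 4*q) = (q + 2)*(q + 3)*(q^2 + 2*q) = q*(q + 2)*(q + 3)*(q + 2)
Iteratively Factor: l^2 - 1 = (l - 1)*(l + 1)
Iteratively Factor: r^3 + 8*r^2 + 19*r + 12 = (r + 1)*(r^2 + 7*r + 12) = (r + 1)*(r + 4)*(r + 3)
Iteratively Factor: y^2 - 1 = (y + 1)*(y - 1)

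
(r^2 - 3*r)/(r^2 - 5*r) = (r - 3)/(r - 5)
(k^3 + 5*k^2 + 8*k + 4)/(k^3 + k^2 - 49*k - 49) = (k^2 + 4*k + 4)/(k^2 - 49)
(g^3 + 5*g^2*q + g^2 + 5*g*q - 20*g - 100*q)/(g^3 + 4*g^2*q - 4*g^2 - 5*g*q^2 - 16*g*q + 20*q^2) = (-g - 5)/(-g + q)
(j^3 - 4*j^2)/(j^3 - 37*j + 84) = j^2/(j^2 + 4*j - 21)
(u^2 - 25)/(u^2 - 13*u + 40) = (u + 5)/(u - 8)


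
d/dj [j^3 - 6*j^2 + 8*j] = 3*j^2 - 12*j + 8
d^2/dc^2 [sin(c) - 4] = -sin(c)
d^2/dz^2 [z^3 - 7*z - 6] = 6*z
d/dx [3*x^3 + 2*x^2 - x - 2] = 9*x^2 + 4*x - 1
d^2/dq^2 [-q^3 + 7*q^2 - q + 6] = 14 - 6*q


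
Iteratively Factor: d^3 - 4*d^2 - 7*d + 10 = (d - 1)*(d^2 - 3*d - 10) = (d - 5)*(d - 1)*(d + 2)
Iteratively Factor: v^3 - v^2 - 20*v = (v + 4)*(v^2 - 5*v) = (v - 5)*(v + 4)*(v)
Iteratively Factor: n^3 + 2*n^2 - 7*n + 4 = (n - 1)*(n^2 + 3*n - 4) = (n - 1)*(n + 4)*(n - 1)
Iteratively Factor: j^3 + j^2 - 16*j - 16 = (j + 1)*(j^2 - 16) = (j - 4)*(j + 1)*(j + 4)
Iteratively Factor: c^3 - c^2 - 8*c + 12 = (c - 2)*(c^2 + c - 6) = (c - 2)*(c + 3)*(c - 2)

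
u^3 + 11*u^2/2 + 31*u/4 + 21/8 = (u + 1/2)*(u + 3/2)*(u + 7/2)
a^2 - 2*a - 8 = (a - 4)*(a + 2)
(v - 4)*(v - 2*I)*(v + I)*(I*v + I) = I*v^4 + v^3 - 3*I*v^3 - 3*v^2 - 2*I*v^2 - 4*v - 6*I*v - 8*I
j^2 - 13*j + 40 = (j - 8)*(j - 5)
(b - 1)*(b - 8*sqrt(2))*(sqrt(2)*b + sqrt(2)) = sqrt(2)*b^3 - 16*b^2 - sqrt(2)*b + 16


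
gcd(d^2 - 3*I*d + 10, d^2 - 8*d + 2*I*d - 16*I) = d + 2*I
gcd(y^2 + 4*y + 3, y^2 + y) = y + 1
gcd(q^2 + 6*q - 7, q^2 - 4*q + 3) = q - 1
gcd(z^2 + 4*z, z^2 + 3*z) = z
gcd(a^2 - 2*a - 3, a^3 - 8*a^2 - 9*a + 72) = a - 3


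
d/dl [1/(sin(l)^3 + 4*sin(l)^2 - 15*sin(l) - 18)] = (-3*sin(l)^2 - 8*sin(l) + 15)*cos(l)/(sin(l)^3 + 4*sin(l)^2 - 15*sin(l) - 18)^2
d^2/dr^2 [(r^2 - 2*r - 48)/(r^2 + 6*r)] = -16/r^3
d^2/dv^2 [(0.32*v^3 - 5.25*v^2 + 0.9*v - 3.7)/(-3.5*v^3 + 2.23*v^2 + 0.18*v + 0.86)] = (123.6298*v^6 - 67.3596*v^5 + 594.3336*v^4 - 253.914264*v^3 + 3.19646400000003*v^2 + 84.669168*v - 5.90752)/(42.875*v^9 - 81.9525*v^8 + 45.60045*v^7 - 34.265167*v^6 + 37.928634*v^5 - 9.796038*v^4 + 5.688744*v^3 - 5.031516*v^2 - 0.399384*v - 0.636056)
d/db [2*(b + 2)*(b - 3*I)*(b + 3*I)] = 6*b^2 + 8*b + 18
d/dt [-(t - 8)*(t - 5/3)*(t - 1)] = -3*t^2 + 64*t/3 - 23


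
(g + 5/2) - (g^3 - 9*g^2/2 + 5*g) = -g^3 + 9*g^2/2 - 4*g + 5/2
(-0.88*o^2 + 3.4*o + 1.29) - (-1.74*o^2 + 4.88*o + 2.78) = 0.86*o^2 - 1.48*o - 1.49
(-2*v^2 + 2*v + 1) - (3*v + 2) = -2*v^2 - v - 1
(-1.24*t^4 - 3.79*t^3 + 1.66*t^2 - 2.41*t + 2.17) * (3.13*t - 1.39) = -3.8812*t^5 - 10.1391*t^4 + 10.4639*t^3 - 9.8507*t^2 + 10.142*t - 3.0163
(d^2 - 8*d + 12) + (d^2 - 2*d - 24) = 2*d^2 - 10*d - 12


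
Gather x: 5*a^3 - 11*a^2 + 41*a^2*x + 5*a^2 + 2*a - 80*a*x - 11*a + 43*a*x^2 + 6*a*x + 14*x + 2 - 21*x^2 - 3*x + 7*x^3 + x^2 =5*a^3 - 6*a^2 - 9*a + 7*x^3 + x^2*(43*a - 20) + x*(41*a^2 - 74*a + 11) + 2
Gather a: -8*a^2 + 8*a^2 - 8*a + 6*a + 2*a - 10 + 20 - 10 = 0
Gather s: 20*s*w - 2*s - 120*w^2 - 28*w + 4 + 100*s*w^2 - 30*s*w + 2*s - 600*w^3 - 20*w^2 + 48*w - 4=s*(100*w^2 - 10*w) - 600*w^3 - 140*w^2 + 20*w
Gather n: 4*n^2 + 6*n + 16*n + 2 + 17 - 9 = 4*n^2 + 22*n + 10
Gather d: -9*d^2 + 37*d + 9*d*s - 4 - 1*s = -9*d^2 + d*(9*s + 37) - s - 4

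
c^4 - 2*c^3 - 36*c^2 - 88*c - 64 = (c - 8)*(c + 2)^3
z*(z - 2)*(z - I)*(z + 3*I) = z^4 - 2*z^3 + 2*I*z^3 + 3*z^2 - 4*I*z^2 - 6*z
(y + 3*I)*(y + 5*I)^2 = y^3 + 13*I*y^2 - 55*y - 75*I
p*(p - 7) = p^2 - 7*p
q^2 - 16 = (q - 4)*(q + 4)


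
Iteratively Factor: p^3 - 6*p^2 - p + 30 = (p - 3)*(p^2 - 3*p - 10) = (p - 5)*(p - 3)*(p + 2)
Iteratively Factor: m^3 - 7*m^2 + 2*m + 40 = (m + 2)*(m^2 - 9*m + 20) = (m - 5)*(m + 2)*(m - 4)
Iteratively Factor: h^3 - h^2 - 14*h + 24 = (h + 4)*(h^2 - 5*h + 6) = (h - 3)*(h + 4)*(h - 2)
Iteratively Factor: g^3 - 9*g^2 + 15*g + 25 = (g - 5)*(g^2 - 4*g - 5) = (g - 5)^2*(g + 1)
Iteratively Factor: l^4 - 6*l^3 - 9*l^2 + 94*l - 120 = (l - 2)*(l^3 - 4*l^2 - 17*l + 60) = (l - 3)*(l - 2)*(l^2 - l - 20) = (l - 3)*(l - 2)*(l + 4)*(l - 5)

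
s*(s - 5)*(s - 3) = s^3 - 8*s^2 + 15*s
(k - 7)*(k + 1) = k^2 - 6*k - 7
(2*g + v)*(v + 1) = 2*g*v + 2*g + v^2 + v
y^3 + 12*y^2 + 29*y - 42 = (y - 1)*(y + 6)*(y + 7)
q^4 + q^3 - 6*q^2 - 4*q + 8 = (q - 2)*(q - 1)*(q + 2)^2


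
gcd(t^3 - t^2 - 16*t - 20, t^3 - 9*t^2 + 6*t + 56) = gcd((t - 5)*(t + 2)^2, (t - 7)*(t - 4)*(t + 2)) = t + 2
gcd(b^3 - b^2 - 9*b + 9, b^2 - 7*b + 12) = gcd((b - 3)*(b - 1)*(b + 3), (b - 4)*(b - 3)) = b - 3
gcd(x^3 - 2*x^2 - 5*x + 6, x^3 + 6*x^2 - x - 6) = x - 1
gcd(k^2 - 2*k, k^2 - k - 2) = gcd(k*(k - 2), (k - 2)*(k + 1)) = k - 2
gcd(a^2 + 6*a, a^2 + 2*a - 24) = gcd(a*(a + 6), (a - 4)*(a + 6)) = a + 6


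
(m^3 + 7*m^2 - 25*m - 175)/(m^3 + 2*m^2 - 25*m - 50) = (m + 7)/(m + 2)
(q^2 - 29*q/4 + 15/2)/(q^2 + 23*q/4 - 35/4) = (q - 6)/(q + 7)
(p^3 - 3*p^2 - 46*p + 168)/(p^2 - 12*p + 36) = (p^2 + 3*p - 28)/(p - 6)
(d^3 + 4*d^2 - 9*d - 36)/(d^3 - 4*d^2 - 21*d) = (d^2 + d - 12)/(d*(d - 7))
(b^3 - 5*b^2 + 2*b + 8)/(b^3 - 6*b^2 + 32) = (b^2 - b - 2)/(b^2 - 2*b - 8)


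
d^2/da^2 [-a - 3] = 0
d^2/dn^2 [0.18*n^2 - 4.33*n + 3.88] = 0.360000000000000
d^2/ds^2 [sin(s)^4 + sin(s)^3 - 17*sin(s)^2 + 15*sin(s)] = -16*sin(s)^4 - 9*sin(s)^3 + 80*sin(s)^2 - 9*sin(s) - 34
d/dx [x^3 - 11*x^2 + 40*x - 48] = 3*x^2 - 22*x + 40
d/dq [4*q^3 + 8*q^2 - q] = 12*q^2 + 16*q - 1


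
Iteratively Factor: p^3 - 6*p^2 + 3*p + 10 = (p - 2)*(p^2 - 4*p - 5) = (p - 2)*(p + 1)*(p - 5)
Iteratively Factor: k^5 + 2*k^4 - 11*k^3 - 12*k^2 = (k)*(k^4 + 2*k^3 - 11*k^2 - 12*k) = k*(k + 4)*(k^3 - 2*k^2 - 3*k) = k^2*(k + 4)*(k^2 - 2*k - 3) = k^2*(k - 3)*(k + 4)*(k + 1)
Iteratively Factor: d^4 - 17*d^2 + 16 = (d + 4)*(d^3 - 4*d^2 - d + 4) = (d - 4)*(d + 4)*(d^2 - 1) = (d - 4)*(d + 1)*(d + 4)*(d - 1)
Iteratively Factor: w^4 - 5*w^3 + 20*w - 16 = (w - 1)*(w^3 - 4*w^2 - 4*w + 16) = (w - 2)*(w - 1)*(w^2 - 2*w - 8) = (w - 4)*(w - 2)*(w - 1)*(w + 2)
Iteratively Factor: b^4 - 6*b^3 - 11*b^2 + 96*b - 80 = (b - 5)*(b^3 - b^2 - 16*b + 16) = (b - 5)*(b + 4)*(b^2 - 5*b + 4) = (b - 5)*(b - 4)*(b + 4)*(b - 1)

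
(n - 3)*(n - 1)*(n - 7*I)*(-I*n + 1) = -I*n^4 - 6*n^3 + 4*I*n^3 + 24*n^2 - 10*I*n^2 - 18*n + 28*I*n - 21*I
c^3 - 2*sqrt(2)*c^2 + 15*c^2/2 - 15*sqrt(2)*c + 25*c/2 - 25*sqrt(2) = (c + 5/2)*(c + 5)*(c - 2*sqrt(2))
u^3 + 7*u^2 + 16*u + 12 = (u + 2)^2*(u + 3)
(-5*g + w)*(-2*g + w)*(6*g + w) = 60*g^3 - 32*g^2*w - g*w^2 + w^3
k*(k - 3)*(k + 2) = k^3 - k^2 - 6*k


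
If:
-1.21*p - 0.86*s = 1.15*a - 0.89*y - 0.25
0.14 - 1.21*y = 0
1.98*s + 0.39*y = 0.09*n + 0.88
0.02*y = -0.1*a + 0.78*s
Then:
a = 7.8*s - 0.0231404958677686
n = 22.0*s - 9.27640036730946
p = 0.313708080049177 - 8.12396694214876*s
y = 0.12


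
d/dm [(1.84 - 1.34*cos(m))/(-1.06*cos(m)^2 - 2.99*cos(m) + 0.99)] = (1.4204*cos(m)^2 - 3.9008*cos(m) - 4.175)*sin(m)/(1.1236*cos(m)^4 + 6.3388*cos(m)^3 + 6.8413*cos(m)^2 - 5.9202*cos(m) + 0.9801)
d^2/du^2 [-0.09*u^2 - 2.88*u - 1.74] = -0.180000000000000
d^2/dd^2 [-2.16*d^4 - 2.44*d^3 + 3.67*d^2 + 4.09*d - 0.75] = -25.92*d^2 - 14.64*d + 7.34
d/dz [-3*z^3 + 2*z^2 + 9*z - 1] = -9*z^2 + 4*z + 9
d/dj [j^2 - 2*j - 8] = 2*j - 2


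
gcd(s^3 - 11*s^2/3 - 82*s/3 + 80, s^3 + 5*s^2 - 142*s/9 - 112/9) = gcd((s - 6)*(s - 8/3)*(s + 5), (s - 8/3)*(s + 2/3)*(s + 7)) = s - 8/3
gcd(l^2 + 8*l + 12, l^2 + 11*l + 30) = l + 6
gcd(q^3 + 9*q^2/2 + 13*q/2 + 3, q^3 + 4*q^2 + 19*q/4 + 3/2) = q^2 + 7*q/2 + 3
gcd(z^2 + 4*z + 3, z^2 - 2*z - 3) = z + 1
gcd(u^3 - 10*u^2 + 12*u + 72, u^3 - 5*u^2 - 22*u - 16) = u + 2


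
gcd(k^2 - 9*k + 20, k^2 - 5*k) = k - 5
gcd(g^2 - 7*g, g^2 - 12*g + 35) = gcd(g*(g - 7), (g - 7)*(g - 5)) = g - 7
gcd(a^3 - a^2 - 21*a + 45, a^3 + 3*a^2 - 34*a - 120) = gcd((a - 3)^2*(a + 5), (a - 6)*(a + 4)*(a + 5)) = a + 5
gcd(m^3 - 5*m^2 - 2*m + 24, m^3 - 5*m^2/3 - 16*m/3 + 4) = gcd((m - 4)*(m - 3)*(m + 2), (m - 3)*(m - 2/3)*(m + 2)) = m^2 - m - 6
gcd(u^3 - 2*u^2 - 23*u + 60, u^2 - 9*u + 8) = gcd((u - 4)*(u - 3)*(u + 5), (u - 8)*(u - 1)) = 1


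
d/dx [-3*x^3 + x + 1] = 1 - 9*x^2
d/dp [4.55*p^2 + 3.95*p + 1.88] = 9.1*p + 3.95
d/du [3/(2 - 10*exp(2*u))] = 15*exp(2*u)/(5*exp(2*u) - 1)^2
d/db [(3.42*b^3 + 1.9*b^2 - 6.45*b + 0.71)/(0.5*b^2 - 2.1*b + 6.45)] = (1.71*b^4 - 14.364*b^3 + 65.412*b^2 + 23.8*b - 40.1115)/(0.25*b^4 - 2.1*b^3 + 10.86*b^2 - 27.09*b + 41.6025)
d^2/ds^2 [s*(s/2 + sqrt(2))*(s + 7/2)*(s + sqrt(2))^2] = 10*s^3 + 21*s^2 + 24*sqrt(2)*s^2 + 30*s + 42*sqrt(2)*s + 4*sqrt(2) + 35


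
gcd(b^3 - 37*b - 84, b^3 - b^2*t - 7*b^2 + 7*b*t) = b - 7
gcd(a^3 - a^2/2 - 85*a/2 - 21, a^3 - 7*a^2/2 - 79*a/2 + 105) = a^2 - a - 42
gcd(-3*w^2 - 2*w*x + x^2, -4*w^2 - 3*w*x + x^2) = w + x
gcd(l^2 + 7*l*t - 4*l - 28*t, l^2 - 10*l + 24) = l - 4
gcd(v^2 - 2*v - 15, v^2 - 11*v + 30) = v - 5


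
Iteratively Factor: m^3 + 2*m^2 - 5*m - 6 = (m - 2)*(m^2 + 4*m + 3) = (m - 2)*(m + 3)*(m + 1)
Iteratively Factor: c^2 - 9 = (c + 3)*(c - 3)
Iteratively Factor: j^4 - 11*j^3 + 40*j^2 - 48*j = (j - 3)*(j^3 - 8*j^2 + 16*j) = (j - 4)*(j - 3)*(j^2 - 4*j) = (j - 4)^2*(j - 3)*(j)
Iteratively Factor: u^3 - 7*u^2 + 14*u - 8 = (u - 4)*(u^2 - 3*u + 2) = (u - 4)*(u - 2)*(u - 1)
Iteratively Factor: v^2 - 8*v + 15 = (v - 3)*(v - 5)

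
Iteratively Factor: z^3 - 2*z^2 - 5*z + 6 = (z - 3)*(z^2 + z - 2) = (z - 3)*(z + 2)*(z - 1)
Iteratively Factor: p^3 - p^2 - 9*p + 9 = (p + 3)*(p^2 - 4*p + 3) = (p - 3)*(p + 3)*(p - 1)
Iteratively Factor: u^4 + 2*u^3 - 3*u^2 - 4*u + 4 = (u - 1)*(u^3 + 3*u^2 - 4) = (u - 1)*(u + 2)*(u^2 + u - 2) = (u - 1)*(u + 2)^2*(u - 1)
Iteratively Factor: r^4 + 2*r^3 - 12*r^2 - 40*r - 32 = (r - 4)*(r^3 + 6*r^2 + 12*r + 8) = (r - 4)*(r + 2)*(r^2 + 4*r + 4) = (r - 4)*(r + 2)^2*(r + 2)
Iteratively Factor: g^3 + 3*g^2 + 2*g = (g)*(g^2 + 3*g + 2) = g*(g + 1)*(g + 2)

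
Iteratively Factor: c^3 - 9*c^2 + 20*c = (c - 4)*(c^2 - 5*c) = c*(c - 4)*(c - 5)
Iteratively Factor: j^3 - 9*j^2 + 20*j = (j)*(j^2 - 9*j + 20) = j*(j - 4)*(j - 5)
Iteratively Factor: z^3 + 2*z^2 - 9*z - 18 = (z - 3)*(z^2 + 5*z + 6) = (z - 3)*(z + 3)*(z + 2)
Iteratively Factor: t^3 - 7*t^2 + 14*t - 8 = (t - 4)*(t^2 - 3*t + 2) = (t - 4)*(t - 1)*(t - 2)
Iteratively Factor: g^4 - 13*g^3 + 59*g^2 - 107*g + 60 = (g - 4)*(g^3 - 9*g^2 + 23*g - 15) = (g - 4)*(g - 3)*(g^2 - 6*g + 5) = (g - 5)*(g - 4)*(g - 3)*(g - 1)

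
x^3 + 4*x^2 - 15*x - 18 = (x - 3)*(x + 1)*(x + 6)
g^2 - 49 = (g - 7)*(g + 7)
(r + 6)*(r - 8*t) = r^2 - 8*r*t + 6*r - 48*t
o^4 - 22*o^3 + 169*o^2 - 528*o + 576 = (o - 8)^2*(o - 3)^2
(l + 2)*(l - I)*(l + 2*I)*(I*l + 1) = I*l^4 + 2*I*l^3 + 3*I*l^2 + 2*l + 6*I*l + 4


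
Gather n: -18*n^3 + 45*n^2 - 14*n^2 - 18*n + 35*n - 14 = -18*n^3 + 31*n^2 + 17*n - 14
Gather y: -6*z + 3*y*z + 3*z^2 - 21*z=3*y*z + 3*z^2 - 27*z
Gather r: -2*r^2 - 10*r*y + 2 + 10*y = -2*r^2 - 10*r*y + 10*y + 2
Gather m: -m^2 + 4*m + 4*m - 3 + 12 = -m^2 + 8*m + 9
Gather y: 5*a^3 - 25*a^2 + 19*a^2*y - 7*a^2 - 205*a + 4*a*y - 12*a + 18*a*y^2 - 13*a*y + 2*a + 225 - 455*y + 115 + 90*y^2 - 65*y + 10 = 5*a^3 - 32*a^2 - 215*a + y^2*(18*a + 90) + y*(19*a^2 - 9*a - 520) + 350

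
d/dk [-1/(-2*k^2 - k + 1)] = (-4*k - 1)/(2*k^2 + k - 1)^2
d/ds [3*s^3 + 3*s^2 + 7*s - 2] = 9*s^2 + 6*s + 7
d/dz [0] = 0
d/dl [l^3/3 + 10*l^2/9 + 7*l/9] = l^2 + 20*l/9 + 7/9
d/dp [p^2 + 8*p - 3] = 2*p + 8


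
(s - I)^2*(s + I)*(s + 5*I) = s^4 + 4*I*s^3 + 6*s^2 + 4*I*s + 5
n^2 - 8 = (n - 2*sqrt(2))*(n + 2*sqrt(2))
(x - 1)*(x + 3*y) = x^2 + 3*x*y - x - 3*y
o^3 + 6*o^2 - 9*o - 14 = (o - 2)*(o + 1)*(o + 7)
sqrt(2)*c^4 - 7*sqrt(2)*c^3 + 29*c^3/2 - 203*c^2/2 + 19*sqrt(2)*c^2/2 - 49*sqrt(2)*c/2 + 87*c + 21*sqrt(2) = (c - 6)*(c - 1)*(c + 7*sqrt(2))*(sqrt(2)*c + 1/2)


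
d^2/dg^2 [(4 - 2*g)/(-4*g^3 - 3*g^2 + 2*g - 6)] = 4*(4*(g - 2)*(6*g^2 + 3*g - 1)^2 + (-12*g^2 - 6*g - 3*(g - 2)*(4*g + 1) + 2)*(4*g^3 + 3*g^2 - 2*g + 6))/(4*g^3 + 3*g^2 - 2*g + 6)^3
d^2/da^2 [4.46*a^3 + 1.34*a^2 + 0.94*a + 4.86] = 26.76*a + 2.68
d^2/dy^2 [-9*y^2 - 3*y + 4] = -18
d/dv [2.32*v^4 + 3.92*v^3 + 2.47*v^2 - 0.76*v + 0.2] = 9.28*v^3 + 11.76*v^2 + 4.94*v - 0.76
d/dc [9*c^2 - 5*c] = 18*c - 5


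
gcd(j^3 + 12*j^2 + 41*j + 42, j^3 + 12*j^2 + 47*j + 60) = j + 3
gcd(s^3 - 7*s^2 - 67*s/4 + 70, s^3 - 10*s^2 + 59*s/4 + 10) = s^2 - 21*s/2 + 20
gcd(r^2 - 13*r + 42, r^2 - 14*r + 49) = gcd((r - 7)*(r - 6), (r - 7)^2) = r - 7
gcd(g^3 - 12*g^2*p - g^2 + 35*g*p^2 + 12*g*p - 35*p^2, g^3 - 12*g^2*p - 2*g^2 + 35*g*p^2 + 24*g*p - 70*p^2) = g^2 - 12*g*p + 35*p^2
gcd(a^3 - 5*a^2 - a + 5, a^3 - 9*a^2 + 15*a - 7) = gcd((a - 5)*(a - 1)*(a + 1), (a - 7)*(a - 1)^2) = a - 1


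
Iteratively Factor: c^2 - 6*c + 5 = (c - 1)*(c - 5)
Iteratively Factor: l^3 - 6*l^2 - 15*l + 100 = (l - 5)*(l^2 - l - 20) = (l - 5)*(l + 4)*(l - 5)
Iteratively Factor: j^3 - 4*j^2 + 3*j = (j - 1)*(j^2 - 3*j) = j*(j - 1)*(j - 3)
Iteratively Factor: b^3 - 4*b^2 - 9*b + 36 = (b + 3)*(b^2 - 7*b + 12) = (b - 4)*(b + 3)*(b - 3)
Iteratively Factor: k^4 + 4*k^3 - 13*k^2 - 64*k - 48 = (k + 4)*(k^3 - 13*k - 12) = (k + 3)*(k + 4)*(k^2 - 3*k - 4) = (k - 4)*(k + 3)*(k + 4)*(k + 1)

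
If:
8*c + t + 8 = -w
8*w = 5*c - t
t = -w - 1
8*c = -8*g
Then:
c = -7/8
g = 7/8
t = -29/56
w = -27/56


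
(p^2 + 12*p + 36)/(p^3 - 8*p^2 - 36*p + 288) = (p + 6)/(p^2 - 14*p + 48)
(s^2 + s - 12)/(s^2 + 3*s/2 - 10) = 2*(s - 3)/(2*s - 5)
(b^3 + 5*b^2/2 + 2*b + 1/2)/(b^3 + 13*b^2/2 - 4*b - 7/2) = (b^2 + 2*b + 1)/(b^2 + 6*b - 7)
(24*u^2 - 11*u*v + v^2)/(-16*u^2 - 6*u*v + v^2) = (-3*u + v)/(2*u + v)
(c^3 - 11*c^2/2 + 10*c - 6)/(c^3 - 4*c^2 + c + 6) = (c^2 - 7*c/2 + 3)/(c^2 - 2*c - 3)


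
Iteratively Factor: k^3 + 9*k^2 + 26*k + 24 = (k + 3)*(k^2 + 6*k + 8) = (k + 3)*(k + 4)*(k + 2)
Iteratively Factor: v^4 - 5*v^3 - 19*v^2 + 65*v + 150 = (v + 3)*(v^3 - 8*v^2 + 5*v + 50) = (v - 5)*(v + 3)*(v^2 - 3*v - 10) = (v - 5)*(v + 2)*(v + 3)*(v - 5)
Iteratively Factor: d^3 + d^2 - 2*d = (d - 1)*(d^2 + 2*d) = d*(d - 1)*(d + 2)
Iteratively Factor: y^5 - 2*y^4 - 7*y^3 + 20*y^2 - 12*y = (y)*(y^4 - 2*y^3 - 7*y^2 + 20*y - 12) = y*(y - 2)*(y^3 - 7*y + 6) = y*(y - 2)*(y - 1)*(y^2 + y - 6) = y*(y - 2)^2*(y - 1)*(y + 3)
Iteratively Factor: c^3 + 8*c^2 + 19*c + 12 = (c + 3)*(c^2 + 5*c + 4) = (c + 1)*(c + 3)*(c + 4)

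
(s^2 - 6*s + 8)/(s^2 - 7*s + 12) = (s - 2)/(s - 3)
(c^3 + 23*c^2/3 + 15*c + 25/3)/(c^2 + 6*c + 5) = c + 5/3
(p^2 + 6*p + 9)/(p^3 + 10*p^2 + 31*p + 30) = (p + 3)/(p^2 + 7*p + 10)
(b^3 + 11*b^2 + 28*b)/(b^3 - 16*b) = (b + 7)/(b - 4)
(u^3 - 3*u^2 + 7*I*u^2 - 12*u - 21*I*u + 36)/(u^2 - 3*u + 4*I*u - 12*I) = u + 3*I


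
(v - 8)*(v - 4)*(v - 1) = v^3 - 13*v^2 + 44*v - 32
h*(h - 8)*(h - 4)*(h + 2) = h^4 - 10*h^3 + 8*h^2 + 64*h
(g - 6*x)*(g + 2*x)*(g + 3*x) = g^3 - g^2*x - 24*g*x^2 - 36*x^3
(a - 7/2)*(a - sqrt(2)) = a^2 - 7*a/2 - sqrt(2)*a + 7*sqrt(2)/2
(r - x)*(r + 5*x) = r^2 + 4*r*x - 5*x^2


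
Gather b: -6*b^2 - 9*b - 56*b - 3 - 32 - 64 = -6*b^2 - 65*b - 99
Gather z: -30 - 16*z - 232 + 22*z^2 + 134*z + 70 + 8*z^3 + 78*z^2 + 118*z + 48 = 8*z^3 + 100*z^2 + 236*z - 144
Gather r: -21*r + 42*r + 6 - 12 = 21*r - 6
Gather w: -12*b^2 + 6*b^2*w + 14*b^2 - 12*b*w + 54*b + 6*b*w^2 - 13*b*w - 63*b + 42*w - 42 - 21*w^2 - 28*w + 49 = 2*b^2 - 9*b + w^2*(6*b - 21) + w*(6*b^2 - 25*b + 14) + 7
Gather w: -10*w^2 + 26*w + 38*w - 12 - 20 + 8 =-10*w^2 + 64*w - 24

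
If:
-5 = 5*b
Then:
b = -1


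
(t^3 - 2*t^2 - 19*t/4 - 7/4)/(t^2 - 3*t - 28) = (-4*t^3 + 8*t^2 + 19*t + 7)/(4*(-t^2 + 3*t + 28))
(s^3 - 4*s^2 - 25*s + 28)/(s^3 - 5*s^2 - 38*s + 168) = (s^2 + 3*s - 4)/(s^2 + 2*s - 24)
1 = 1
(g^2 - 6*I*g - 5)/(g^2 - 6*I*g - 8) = (-g^2 + 6*I*g + 5)/(-g^2 + 6*I*g + 8)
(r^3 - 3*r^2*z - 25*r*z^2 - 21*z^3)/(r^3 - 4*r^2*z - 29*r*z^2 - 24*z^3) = (-r + 7*z)/(-r + 8*z)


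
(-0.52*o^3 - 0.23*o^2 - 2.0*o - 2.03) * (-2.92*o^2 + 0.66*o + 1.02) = 1.5184*o^5 + 0.3284*o^4 + 5.1578*o^3 + 4.373*o^2 - 3.3798*o - 2.0706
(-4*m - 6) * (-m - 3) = 4*m^2 + 18*m + 18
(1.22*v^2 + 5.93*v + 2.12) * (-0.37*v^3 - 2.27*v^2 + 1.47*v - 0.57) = -0.4514*v^5 - 4.9635*v^4 - 12.4521*v^3 + 3.2093*v^2 - 0.2637*v - 1.2084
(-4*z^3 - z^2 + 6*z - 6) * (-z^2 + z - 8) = 4*z^5 - 3*z^4 + 25*z^3 + 20*z^2 - 54*z + 48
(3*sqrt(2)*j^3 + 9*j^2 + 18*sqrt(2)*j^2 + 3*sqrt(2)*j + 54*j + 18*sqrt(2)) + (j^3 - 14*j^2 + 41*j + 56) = j^3 + 3*sqrt(2)*j^3 - 5*j^2 + 18*sqrt(2)*j^2 + 3*sqrt(2)*j + 95*j + 18*sqrt(2) + 56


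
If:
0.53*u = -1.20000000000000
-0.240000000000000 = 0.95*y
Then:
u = -2.26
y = -0.25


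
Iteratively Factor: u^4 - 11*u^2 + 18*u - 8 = (u - 2)*(u^3 + 2*u^2 - 7*u + 4) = (u - 2)*(u + 4)*(u^2 - 2*u + 1) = (u - 2)*(u - 1)*(u + 4)*(u - 1)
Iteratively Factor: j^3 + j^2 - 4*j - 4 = (j + 1)*(j^2 - 4) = (j - 2)*(j + 1)*(j + 2)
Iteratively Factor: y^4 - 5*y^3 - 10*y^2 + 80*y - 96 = (y - 3)*(y^3 - 2*y^2 - 16*y + 32) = (y - 4)*(y - 3)*(y^2 + 2*y - 8) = (y - 4)*(y - 3)*(y - 2)*(y + 4)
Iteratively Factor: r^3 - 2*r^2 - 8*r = (r + 2)*(r^2 - 4*r) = r*(r + 2)*(r - 4)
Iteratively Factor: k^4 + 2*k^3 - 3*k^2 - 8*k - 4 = (k + 2)*(k^3 - 3*k - 2) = (k + 1)*(k + 2)*(k^2 - k - 2) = (k + 1)^2*(k + 2)*(k - 2)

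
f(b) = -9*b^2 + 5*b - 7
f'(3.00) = -49.00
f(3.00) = -73.00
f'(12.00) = -211.00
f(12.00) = -1243.00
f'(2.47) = -39.46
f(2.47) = -49.56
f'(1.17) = -16.06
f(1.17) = -13.47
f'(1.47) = -21.46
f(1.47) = -19.10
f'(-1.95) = 40.10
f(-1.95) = -50.97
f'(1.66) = -24.88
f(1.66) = -23.50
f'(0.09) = 3.38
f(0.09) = -6.62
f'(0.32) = -0.76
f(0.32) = -6.32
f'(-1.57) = 33.26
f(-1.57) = -37.03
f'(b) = 5 - 18*b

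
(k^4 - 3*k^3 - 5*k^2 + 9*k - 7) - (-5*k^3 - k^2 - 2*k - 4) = k^4 + 2*k^3 - 4*k^2 + 11*k - 3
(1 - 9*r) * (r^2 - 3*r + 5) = -9*r^3 + 28*r^2 - 48*r + 5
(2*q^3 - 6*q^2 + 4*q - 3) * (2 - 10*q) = -20*q^4 + 64*q^3 - 52*q^2 + 38*q - 6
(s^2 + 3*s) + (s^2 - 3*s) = 2*s^2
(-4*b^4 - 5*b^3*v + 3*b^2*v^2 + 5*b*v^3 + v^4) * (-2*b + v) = 8*b^5 + 6*b^4*v - 11*b^3*v^2 - 7*b^2*v^3 + 3*b*v^4 + v^5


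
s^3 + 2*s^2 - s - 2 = (s - 1)*(s + 1)*(s + 2)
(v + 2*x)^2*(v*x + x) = v^3*x + 4*v^2*x^2 + v^2*x + 4*v*x^3 + 4*v*x^2 + 4*x^3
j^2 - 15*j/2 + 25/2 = (j - 5)*(j - 5/2)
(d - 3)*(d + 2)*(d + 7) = d^3 + 6*d^2 - 13*d - 42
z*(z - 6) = z^2 - 6*z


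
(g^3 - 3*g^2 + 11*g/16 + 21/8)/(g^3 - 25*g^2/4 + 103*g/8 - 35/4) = (4*g + 3)/(2*(2*g - 5))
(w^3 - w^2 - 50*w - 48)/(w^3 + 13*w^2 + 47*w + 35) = (w^2 - 2*w - 48)/(w^2 + 12*w + 35)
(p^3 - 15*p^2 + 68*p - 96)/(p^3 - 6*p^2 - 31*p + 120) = (p - 4)/(p + 5)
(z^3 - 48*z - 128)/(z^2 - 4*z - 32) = z + 4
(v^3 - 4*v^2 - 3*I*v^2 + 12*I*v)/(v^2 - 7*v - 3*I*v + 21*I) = v*(v - 4)/(v - 7)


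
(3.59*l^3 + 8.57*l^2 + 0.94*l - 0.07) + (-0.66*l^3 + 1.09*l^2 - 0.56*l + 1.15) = 2.93*l^3 + 9.66*l^2 + 0.38*l + 1.08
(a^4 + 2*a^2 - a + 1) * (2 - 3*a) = -3*a^5 + 2*a^4 - 6*a^3 + 7*a^2 - 5*a + 2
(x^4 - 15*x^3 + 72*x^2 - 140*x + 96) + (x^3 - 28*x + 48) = x^4 - 14*x^3 + 72*x^2 - 168*x + 144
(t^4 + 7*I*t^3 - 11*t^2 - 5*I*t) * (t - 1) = t^5 - t^4 + 7*I*t^4 - 11*t^3 - 7*I*t^3 + 11*t^2 - 5*I*t^2 + 5*I*t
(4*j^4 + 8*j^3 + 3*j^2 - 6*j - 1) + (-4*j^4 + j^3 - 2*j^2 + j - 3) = 9*j^3 + j^2 - 5*j - 4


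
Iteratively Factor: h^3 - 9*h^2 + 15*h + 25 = (h + 1)*(h^2 - 10*h + 25) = (h - 5)*(h + 1)*(h - 5)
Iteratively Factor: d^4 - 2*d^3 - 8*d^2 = (d - 4)*(d^3 + 2*d^2) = d*(d - 4)*(d^2 + 2*d) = d*(d - 4)*(d + 2)*(d)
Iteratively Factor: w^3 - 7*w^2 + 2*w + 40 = (w - 4)*(w^2 - 3*w - 10) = (w - 5)*(w - 4)*(w + 2)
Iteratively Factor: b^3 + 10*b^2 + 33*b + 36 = (b + 3)*(b^2 + 7*b + 12) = (b + 3)^2*(b + 4)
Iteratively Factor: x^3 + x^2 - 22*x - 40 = (x + 4)*(x^2 - 3*x - 10) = (x - 5)*(x + 4)*(x + 2)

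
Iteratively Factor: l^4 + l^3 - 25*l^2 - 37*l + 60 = (l + 3)*(l^3 - 2*l^2 - 19*l + 20) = (l - 1)*(l + 3)*(l^2 - l - 20) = (l - 5)*(l - 1)*(l + 3)*(l + 4)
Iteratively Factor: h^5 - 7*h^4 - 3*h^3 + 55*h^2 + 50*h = (h)*(h^4 - 7*h^3 - 3*h^2 + 55*h + 50) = h*(h - 5)*(h^3 - 2*h^2 - 13*h - 10) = h*(h - 5)*(h + 1)*(h^2 - 3*h - 10) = h*(h - 5)*(h + 1)*(h + 2)*(h - 5)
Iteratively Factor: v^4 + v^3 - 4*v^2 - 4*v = (v + 1)*(v^3 - 4*v) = v*(v + 1)*(v^2 - 4) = v*(v - 2)*(v + 1)*(v + 2)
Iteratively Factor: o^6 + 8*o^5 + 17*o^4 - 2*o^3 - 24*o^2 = (o + 4)*(o^5 + 4*o^4 + o^3 - 6*o^2) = o*(o + 4)*(o^4 + 4*o^3 + o^2 - 6*o) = o*(o + 3)*(o + 4)*(o^3 + o^2 - 2*o) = o*(o + 2)*(o + 3)*(o + 4)*(o^2 - o) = o*(o - 1)*(o + 2)*(o + 3)*(o + 4)*(o)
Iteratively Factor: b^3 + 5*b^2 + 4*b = (b)*(b^2 + 5*b + 4) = b*(b + 1)*(b + 4)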